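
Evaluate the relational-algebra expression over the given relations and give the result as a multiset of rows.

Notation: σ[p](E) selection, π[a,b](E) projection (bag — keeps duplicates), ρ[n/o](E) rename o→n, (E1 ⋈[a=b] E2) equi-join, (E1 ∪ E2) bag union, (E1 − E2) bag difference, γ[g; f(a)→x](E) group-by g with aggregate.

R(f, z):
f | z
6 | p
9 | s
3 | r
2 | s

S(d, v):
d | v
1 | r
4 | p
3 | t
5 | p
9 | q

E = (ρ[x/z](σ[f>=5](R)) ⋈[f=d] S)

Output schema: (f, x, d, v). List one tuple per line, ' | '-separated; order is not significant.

Per-node cardinality:
  R → 4
  σ[f>=5](R) → 2
  ρ[x/z](σ[f>=5](R)) → 2
  S → 5
  (ρ[x/z](σ[f>=5](R)) ⋈[f=d] S) → 1

== RESULT ==
f | x | d | v
9 | s | 9 | q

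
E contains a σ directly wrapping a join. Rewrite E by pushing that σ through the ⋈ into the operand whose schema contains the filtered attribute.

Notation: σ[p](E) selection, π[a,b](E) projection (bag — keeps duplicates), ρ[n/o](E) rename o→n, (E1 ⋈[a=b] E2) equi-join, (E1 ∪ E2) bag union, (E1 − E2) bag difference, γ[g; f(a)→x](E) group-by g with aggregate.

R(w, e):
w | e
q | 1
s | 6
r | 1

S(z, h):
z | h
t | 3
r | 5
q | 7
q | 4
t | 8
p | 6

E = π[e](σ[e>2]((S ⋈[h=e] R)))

σ filters on e, owned by the right side.
E' = π[e]((S ⋈[h=e] σ[e>2](R)))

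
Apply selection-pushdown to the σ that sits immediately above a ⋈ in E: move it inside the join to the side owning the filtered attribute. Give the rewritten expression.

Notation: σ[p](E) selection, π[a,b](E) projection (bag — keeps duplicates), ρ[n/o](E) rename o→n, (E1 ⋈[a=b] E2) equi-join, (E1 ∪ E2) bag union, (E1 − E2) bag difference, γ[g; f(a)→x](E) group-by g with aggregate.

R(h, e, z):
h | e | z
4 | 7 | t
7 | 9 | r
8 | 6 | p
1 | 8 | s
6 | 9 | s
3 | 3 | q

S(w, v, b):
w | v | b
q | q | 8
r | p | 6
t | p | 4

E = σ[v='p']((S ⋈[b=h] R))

σ filters on v, owned by the left side.
E' = (σ[v='p'](S) ⋈[b=h] R)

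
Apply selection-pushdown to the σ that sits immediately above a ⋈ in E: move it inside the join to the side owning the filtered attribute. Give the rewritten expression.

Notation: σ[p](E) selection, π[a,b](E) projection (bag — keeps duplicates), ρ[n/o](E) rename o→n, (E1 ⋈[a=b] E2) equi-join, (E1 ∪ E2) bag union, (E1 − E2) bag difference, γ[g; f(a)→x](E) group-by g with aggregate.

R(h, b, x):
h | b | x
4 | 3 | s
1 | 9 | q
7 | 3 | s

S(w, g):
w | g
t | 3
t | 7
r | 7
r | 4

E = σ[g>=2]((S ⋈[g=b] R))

σ filters on g, owned by the left side.
E' = (σ[g>=2](S) ⋈[g=b] R)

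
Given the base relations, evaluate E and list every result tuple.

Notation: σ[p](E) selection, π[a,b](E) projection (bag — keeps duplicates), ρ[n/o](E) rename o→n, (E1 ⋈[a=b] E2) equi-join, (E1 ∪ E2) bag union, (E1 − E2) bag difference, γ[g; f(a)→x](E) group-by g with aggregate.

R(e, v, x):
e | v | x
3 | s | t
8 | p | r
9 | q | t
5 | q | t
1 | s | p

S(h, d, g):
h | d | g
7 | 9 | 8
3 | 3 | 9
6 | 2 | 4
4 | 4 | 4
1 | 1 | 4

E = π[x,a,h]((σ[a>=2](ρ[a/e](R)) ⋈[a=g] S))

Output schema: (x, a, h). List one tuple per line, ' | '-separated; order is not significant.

Per-node cardinality:
  R → 5
  ρ[a/e](R) → 5
  σ[a>=2](ρ[a/e](R)) → 4
  S → 5
  (σ[a>=2](ρ[a/e](R)) ⋈[a=g] S) → 2
  π[x,a,h]((σ[a>=2](ρ[a/e](R)) ⋈[a=g] S)) → 2

== RESULT ==
x | a | h
r | 8 | 7
t | 9 | 3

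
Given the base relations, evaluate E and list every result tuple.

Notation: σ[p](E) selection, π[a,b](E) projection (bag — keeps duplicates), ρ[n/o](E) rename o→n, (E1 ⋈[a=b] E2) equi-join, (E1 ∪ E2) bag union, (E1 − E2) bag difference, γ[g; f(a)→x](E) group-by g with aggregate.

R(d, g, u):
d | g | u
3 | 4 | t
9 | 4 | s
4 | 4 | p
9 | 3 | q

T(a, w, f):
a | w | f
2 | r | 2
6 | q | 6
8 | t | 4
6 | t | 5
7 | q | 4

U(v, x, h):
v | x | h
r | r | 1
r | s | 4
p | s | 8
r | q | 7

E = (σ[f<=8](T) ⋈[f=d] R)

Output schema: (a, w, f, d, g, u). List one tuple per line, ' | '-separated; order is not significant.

Stepwise |·|:
  T → 5
  σ[f<=8](T) → 5
  R → 4
  (σ[f<=8](T) ⋈[f=d] R) → 2

== RESULT ==
a | w | f | d | g | u
7 | q | 4 | 4 | 4 | p
8 | t | 4 | 4 | 4 | p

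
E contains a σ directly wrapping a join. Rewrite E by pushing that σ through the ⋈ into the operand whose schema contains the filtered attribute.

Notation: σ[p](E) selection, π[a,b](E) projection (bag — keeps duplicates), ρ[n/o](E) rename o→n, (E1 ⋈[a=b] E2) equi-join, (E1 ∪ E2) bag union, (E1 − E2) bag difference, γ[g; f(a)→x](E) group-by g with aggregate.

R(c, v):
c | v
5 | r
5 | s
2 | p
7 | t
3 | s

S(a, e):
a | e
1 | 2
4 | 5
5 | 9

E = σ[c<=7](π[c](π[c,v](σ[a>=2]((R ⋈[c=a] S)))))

σ filters on a, owned by the right side.
E' = σ[c<=7](π[c](π[c,v]((R ⋈[c=a] σ[a>=2](S)))))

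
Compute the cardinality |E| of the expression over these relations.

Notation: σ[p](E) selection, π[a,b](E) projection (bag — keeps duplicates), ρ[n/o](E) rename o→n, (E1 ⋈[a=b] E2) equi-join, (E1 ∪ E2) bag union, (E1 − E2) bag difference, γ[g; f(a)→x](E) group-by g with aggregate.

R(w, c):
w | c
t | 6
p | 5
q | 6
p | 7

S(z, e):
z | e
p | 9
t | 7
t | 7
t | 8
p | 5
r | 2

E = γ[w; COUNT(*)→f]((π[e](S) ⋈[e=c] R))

Per-node cardinality:
  S → 6
  π[e](S) → 6
  R → 4
  (π[e](S) ⋈[e=c] R) → 3
  γ[w; COUNT(*)→f]((π[e](S) ⋈[e=c] R)) → 1

|E| = 1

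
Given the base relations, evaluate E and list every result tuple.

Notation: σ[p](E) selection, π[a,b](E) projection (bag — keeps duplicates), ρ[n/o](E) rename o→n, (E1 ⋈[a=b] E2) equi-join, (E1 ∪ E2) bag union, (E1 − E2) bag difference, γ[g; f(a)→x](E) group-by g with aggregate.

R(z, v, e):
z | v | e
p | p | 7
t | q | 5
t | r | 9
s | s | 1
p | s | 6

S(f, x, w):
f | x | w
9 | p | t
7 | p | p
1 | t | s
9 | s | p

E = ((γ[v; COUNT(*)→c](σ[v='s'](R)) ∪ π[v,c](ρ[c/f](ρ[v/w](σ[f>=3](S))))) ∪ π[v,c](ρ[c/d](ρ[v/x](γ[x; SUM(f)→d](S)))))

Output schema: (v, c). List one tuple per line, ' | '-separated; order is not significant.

Stepwise |·|:
  R → 5
  σ[v='s'](R) → 2
  γ[v; COUNT(*)→c](σ[v='s'](R)) → 1
  S → 4
  σ[f>=3](S) → 3
  ρ[v/w](σ[f>=3](S)) → 3
  ρ[c/f](ρ[v/w](σ[f>=3](S))) → 3
  π[v,c](ρ[c/f](ρ[v/w](σ[f>=3](S)))) → 3
  (γ[v; COUNT(*)→c](σ[v='s'](R)) ∪ π[v,c](ρ[c/f](ρ[v/w](σ[f>=3](S))))) → 4
  S → 4
  γ[x; SUM(f)→d](S) → 3
  ρ[v/x](γ[x; SUM(f)→d](S)) → 3
  ρ[c/d](ρ[v/x](γ[x; SUM(f)→d](S))) → 3
  π[v,c](ρ[c/d](ρ[v/x](γ[x; SUM(f)→d](S)))) → 3
  ((γ[v; COUNT(*)→c](σ[v='s'](R)) ∪ π[v,c](ρ[c/f](ρ[v/w](σ[f>=3](S))))) ∪ π[v,c](ρ[c/d](ρ[v/x](γ[x; SUM(f)→d](S))))) → 7

== RESULT ==
v | c
p | 7
p | 9
p | 16
s | 2
s | 9
t | 1
t | 9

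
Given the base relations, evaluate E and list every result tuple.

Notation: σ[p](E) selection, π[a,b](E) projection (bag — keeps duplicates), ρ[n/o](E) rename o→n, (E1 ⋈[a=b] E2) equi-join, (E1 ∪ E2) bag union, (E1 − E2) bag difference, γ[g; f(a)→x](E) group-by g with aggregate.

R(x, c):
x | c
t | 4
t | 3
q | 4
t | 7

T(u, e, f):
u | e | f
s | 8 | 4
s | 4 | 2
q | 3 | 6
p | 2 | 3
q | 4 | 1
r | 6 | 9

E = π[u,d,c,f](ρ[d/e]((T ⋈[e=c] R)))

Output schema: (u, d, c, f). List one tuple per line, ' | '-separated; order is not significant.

Subexpression sizes:
  T → 6
  R → 4
  (T ⋈[e=c] R) → 5
  ρ[d/e]((T ⋈[e=c] R)) → 5
  π[u,d,c,f](ρ[d/e]((T ⋈[e=c] R))) → 5

== RESULT ==
u | d | c | f
q | 3 | 3 | 6
q | 4 | 4 | 1
q | 4 | 4 | 1
s | 4 | 4 | 2
s | 4 | 4 | 2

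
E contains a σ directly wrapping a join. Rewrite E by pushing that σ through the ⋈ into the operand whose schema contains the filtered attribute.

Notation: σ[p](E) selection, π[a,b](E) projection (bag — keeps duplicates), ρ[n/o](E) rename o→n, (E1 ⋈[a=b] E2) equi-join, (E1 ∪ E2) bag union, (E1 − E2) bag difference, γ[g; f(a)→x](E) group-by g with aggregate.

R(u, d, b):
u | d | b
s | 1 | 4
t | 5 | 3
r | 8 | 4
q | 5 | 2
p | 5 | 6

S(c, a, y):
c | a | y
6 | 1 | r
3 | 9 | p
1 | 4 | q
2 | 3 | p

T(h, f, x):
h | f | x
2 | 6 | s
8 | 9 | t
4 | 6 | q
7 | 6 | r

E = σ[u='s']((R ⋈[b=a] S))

σ filters on u, owned by the left side.
E' = (σ[u='s'](R) ⋈[b=a] S)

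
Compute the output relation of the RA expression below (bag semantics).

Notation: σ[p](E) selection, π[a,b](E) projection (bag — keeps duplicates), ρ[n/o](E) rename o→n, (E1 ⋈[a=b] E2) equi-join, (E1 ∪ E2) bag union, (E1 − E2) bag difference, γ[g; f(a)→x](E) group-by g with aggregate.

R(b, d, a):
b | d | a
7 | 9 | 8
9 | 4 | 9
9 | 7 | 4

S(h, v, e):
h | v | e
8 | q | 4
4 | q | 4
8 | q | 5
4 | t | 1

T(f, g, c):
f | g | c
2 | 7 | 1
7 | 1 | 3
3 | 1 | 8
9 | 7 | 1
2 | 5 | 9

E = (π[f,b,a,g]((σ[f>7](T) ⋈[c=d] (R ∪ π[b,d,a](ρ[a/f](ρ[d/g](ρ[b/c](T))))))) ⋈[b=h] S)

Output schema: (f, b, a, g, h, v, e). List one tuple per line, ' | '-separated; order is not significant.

Stepwise |·|:
  T → 5
  σ[f>7](T) → 1
  R → 3
  T → 5
  ρ[b/c](T) → 5
  ρ[d/g](ρ[b/c](T)) → 5
  ρ[a/f](ρ[d/g](ρ[b/c](T))) → 5
  π[b,d,a](ρ[a/f](ρ[d/g](ρ[b/c](T)))) → 5
  (R ∪ π[b,d,a](ρ[a/f](ρ[d/g](ρ[b/c](T))))) → 8
  (σ[f>7](T) ⋈[c=d] (R ∪ π[b,d,a](ρ[a/f](ρ[d/g](ρ[b/c](T)))))) → 2
  π[f,b,a,g]((σ[f>7](T) ⋈[c=d] (R ∪ π[b,d,a](ρ[a/f](ρ[d/g](ρ[b/c](T))))))) → 2
  S → 4
  (π[f,b,a,g]((σ[f>7](T) ⋈[c=d] (R ∪ π[b,d,a](ρ[a/f](ρ[d/g](ρ[b/c](T))))))) ⋈[b=h] S) → 2

== RESULT ==
f | b | a | g | h | v | e
9 | 8 | 3 | 7 | 8 | q | 4
9 | 8 | 3 | 7 | 8 | q | 5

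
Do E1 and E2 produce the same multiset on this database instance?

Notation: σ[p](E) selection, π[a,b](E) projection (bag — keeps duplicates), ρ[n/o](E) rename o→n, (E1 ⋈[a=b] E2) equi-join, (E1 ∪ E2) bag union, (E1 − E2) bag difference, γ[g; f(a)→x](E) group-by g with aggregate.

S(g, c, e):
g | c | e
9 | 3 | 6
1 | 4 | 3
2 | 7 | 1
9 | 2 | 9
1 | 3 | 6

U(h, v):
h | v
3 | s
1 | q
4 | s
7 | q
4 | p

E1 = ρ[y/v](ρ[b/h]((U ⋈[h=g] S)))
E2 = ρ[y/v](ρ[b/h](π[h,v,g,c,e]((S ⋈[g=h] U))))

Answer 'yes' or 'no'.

E1 per-node cardinality:
  U → 5
  S → 5
  (U ⋈[h=g] S) → 2
  ρ[b/h]((U ⋈[h=g] S)) → 2
  ρ[y/v](ρ[b/h]((U ⋈[h=g] S))) → 2
E2 per-node cardinality:
  S → 5
  U → 5
  (S ⋈[g=h] U) → 2
  π[h,v,g,c,e]((S ⋈[g=h] U)) → 2
  ρ[b/h](π[h,v,g,c,e]((S ⋈[g=h] U))) → 2
  ρ[y/v](ρ[b/h](π[h,v,g,c,e]((S ⋈[g=h] U)))) → 2

E1 and E2 produce the same multiset:
b | y | g | c | e
1 | q | 1 | 3 | 6
1 | q | 1 | 4 | 3

yes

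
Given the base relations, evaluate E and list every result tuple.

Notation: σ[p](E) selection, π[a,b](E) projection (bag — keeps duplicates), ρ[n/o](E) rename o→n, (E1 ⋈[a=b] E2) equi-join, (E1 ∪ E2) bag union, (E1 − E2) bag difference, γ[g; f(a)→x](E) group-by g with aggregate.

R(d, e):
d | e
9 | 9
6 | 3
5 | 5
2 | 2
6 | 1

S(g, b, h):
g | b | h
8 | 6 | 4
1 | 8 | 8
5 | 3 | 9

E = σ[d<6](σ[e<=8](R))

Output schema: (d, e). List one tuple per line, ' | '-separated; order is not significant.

Per-node cardinality:
  R → 5
  σ[e<=8](R) → 4
  σ[d<6](σ[e<=8](R)) → 2

== RESULT ==
d | e
2 | 2
5 | 5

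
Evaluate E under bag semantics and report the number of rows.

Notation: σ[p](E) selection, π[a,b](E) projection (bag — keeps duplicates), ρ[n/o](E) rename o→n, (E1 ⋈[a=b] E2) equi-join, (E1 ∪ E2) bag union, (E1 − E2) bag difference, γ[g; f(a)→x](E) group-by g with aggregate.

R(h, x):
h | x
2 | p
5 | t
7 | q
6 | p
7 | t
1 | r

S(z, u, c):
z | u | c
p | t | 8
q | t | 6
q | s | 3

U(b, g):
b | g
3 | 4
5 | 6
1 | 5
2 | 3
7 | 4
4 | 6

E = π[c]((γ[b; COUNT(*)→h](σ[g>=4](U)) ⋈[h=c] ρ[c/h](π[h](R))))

Stepwise |·|:
  U → 6
  σ[g>=4](U) → 5
  γ[b; COUNT(*)→h](σ[g>=4](U)) → 5
  R → 6
  π[h](R) → 6
  ρ[c/h](π[h](R)) → 6
  (γ[b; COUNT(*)→h](σ[g>=4](U)) ⋈[h=c] ρ[c/h](π[h](R))) → 5
  π[c]((γ[b; COUNT(*)→h](σ[g>=4](U)) ⋈[h=c] ρ[c/h](π[h](R)))) → 5

|E| = 5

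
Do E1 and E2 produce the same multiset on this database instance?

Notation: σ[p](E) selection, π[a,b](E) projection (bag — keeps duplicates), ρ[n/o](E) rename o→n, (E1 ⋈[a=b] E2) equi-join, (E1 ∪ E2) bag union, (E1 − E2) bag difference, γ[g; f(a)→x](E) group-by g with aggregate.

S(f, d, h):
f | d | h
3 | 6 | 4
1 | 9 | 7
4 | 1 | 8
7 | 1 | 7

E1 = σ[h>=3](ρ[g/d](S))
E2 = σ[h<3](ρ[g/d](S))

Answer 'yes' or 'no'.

E1 per-node cardinality:
  S → 4
  ρ[g/d](S) → 4
  σ[h>=3](ρ[g/d](S)) → 4
E2 per-node cardinality:
  S → 4
  ρ[g/d](S) → 4
  σ[h<3](ρ[g/d](S)) → 0

E1 result:
f | g | h
1 | 9 | 7
3 | 6 | 4
4 | 1 | 8
7 | 1 | 7
E2 result:
f | g | h
(0 rows)
Witness: (3, 6, 4) appears 1× in E1 but 0× in E2.

no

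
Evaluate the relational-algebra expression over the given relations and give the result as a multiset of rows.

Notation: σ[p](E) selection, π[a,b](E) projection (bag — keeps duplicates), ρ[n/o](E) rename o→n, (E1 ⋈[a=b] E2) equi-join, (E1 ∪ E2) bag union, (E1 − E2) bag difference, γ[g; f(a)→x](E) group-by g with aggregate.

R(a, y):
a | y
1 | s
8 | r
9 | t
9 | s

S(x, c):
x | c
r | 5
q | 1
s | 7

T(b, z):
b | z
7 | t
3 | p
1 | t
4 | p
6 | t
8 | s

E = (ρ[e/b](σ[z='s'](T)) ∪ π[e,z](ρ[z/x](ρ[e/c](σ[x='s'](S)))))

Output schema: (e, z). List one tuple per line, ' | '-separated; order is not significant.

Stepwise |·|:
  T → 6
  σ[z='s'](T) → 1
  ρ[e/b](σ[z='s'](T)) → 1
  S → 3
  σ[x='s'](S) → 1
  ρ[e/c](σ[x='s'](S)) → 1
  ρ[z/x](ρ[e/c](σ[x='s'](S))) → 1
  π[e,z](ρ[z/x](ρ[e/c](σ[x='s'](S)))) → 1
  (ρ[e/b](σ[z='s'](T)) ∪ π[e,z](ρ[z/x](ρ[e/c](σ[x='s'](S))))) → 2

== RESULT ==
e | z
7 | s
8 | s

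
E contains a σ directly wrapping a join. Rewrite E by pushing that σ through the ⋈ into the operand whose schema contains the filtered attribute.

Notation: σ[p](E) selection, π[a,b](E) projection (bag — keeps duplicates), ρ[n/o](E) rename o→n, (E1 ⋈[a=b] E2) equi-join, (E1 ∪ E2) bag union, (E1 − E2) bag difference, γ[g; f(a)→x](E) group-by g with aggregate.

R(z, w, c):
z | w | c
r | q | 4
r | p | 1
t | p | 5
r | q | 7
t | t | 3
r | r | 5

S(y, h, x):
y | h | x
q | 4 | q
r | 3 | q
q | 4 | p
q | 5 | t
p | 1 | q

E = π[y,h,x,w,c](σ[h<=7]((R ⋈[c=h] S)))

σ filters on h, owned by the right side.
E' = π[y,h,x,w,c]((R ⋈[c=h] σ[h<=7](S)))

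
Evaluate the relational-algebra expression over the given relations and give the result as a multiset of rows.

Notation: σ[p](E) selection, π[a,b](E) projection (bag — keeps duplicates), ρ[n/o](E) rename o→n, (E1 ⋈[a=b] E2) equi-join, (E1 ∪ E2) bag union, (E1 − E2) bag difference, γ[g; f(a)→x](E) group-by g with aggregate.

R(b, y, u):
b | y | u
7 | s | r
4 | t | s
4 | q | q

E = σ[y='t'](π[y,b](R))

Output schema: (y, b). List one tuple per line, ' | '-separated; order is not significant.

Per-node cardinality:
  R → 3
  π[y,b](R) → 3
  σ[y='t'](π[y,b](R)) → 1

== RESULT ==
y | b
t | 4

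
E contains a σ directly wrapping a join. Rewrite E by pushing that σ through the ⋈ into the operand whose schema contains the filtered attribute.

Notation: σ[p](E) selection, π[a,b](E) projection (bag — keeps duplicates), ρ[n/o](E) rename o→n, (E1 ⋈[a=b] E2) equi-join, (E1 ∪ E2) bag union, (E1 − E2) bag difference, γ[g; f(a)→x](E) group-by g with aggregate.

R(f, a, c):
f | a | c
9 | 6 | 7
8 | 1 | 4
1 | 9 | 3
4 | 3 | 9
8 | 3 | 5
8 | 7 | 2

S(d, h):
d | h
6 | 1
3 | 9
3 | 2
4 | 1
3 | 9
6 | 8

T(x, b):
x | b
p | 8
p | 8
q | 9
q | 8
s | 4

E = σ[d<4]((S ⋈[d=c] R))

σ filters on d, owned by the left side.
E' = (σ[d<4](S) ⋈[d=c] R)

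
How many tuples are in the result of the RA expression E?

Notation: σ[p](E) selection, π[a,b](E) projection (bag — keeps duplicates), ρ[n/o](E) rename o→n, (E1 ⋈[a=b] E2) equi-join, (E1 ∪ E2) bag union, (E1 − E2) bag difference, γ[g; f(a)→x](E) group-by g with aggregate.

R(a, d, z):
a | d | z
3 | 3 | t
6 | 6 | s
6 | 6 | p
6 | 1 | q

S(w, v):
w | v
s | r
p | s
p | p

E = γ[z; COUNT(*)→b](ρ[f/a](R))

Row counts bottom-up:
  R → 4
  ρ[f/a](R) → 4
  γ[z; COUNT(*)→b](ρ[f/a](R)) → 4

|E| = 4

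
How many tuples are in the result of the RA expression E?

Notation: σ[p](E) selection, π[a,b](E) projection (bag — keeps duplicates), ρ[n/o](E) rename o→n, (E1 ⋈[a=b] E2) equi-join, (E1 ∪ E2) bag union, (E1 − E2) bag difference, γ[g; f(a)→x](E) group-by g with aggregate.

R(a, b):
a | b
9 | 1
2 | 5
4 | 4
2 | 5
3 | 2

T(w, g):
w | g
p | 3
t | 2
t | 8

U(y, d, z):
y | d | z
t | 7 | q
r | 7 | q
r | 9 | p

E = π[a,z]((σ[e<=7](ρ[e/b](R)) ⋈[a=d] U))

Row counts bottom-up:
  R → 5
  ρ[e/b](R) → 5
  σ[e<=7](ρ[e/b](R)) → 5
  U → 3
  (σ[e<=7](ρ[e/b](R)) ⋈[a=d] U) → 1
  π[a,z]((σ[e<=7](ρ[e/b](R)) ⋈[a=d] U)) → 1

|E| = 1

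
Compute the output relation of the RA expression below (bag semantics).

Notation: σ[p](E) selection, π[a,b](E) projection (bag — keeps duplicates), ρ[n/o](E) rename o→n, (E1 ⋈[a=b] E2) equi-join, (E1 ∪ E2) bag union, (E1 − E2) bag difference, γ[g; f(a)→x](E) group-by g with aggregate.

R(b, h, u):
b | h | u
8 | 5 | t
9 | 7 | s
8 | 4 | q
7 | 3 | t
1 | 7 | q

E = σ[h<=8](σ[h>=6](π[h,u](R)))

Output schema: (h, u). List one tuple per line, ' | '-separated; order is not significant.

Per-node cardinality:
  R → 5
  π[h,u](R) → 5
  σ[h>=6](π[h,u](R)) → 2
  σ[h<=8](σ[h>=6](π[h,u](R))) → 2

== RESULT ==
h | u
7 | q
7 | s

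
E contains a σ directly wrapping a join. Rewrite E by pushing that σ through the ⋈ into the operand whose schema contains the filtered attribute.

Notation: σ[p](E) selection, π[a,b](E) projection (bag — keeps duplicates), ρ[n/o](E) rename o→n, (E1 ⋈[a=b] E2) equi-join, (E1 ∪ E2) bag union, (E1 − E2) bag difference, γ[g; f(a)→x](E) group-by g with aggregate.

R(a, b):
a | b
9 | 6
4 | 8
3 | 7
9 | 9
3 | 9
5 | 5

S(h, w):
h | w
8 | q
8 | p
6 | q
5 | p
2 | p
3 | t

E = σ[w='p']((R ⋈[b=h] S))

σ filters on w, owned by the right side.
E' = (R ⋈[b=h] σ[w='p'](S))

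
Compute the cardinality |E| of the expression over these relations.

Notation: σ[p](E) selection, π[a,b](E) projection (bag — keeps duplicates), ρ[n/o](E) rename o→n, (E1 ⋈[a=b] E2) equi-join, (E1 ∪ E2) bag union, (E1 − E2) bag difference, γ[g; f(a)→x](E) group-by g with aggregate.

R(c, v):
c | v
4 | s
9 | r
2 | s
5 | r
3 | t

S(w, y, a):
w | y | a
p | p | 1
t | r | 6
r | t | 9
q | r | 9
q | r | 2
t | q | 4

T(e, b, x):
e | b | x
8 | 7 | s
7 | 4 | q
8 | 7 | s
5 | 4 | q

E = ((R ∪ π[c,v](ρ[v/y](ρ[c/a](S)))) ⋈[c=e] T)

Subexpression sizes:
  R → 5
  S → 6
  ρ[c/a](S) → 6
  ρ[v/y](ρ[c/a](S)) → 6
  π[c,v](ρ[v/y](ρ[c/a](S))) → 6
  (R ∪ π[c,v](ρ[v/y](ρ[c/a](S)))) → 11
  T → 4
  ((R ∪ π[c,v](ρ[v/y](ρ[c/a](S)))) ⋈[c=e] T) → 1

|E| = 1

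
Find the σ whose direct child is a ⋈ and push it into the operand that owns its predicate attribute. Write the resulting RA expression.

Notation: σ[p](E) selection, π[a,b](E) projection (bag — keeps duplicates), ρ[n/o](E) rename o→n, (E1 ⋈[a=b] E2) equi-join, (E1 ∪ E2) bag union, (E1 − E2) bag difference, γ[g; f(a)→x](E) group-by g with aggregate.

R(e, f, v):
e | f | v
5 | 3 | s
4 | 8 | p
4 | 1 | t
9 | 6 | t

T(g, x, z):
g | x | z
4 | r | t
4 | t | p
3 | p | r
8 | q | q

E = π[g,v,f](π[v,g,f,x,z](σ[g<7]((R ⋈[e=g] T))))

σ filters on g, owned by the right side.
E' = π[g,v,f](π[v,g,f,x,z]((R ⋈[e=g] σ[g<7](T))))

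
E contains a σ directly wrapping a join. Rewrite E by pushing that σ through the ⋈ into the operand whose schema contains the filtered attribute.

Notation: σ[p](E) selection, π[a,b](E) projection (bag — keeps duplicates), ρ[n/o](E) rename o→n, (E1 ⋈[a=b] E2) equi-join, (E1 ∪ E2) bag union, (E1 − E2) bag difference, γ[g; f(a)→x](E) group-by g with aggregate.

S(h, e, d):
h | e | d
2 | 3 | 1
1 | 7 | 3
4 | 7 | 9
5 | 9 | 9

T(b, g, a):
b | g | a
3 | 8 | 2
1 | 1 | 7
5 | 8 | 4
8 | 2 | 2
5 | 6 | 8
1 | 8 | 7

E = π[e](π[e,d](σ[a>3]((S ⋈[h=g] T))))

σ filters on a, owned by the right side.
E' = π[e](π[e,d]((S ⋈[h=g] σ[a>3](T))))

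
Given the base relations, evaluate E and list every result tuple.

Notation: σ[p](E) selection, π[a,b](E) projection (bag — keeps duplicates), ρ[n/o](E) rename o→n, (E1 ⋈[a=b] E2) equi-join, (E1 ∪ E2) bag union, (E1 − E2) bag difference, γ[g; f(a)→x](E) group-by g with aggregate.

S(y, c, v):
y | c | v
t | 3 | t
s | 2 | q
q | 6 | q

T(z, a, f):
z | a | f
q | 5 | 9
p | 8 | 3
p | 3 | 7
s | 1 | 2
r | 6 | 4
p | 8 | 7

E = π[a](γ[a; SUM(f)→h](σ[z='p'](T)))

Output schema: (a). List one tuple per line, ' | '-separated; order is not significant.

Row counts bottom-up:
  T → 6
  σ[z='p'](T) → 3
  γ[a; SUM(f)→h](σ[z='p'](T)) → 2
  π[a](γ[a; SUM(f)→h](σ[z='p'](T))) → 2

== RESULT ==
a
3
8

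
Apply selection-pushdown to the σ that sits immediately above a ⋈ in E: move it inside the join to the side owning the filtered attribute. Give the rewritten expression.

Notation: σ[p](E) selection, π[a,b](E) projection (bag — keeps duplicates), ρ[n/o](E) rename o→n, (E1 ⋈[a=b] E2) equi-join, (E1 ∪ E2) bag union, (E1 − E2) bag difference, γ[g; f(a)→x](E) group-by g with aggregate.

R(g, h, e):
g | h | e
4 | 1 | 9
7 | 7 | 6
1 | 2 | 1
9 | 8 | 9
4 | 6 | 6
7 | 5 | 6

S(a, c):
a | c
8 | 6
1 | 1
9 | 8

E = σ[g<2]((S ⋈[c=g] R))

σ filters on g, owned by the right side.
E' = (S ⋈[c=g] σ[g<2](R))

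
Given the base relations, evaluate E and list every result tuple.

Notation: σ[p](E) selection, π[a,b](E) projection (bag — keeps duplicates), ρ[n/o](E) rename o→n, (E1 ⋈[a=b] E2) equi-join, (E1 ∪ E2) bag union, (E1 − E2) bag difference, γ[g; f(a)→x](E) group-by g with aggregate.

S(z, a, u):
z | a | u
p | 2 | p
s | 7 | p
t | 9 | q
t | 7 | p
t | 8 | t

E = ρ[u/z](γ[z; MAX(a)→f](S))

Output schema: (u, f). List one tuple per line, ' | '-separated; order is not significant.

Per-node cardinality:
  S → 5
  γ[z; MAX(a)→f](S) → 3
  ρ[u/z](γ[z; MAX(a)→f](S)) → 3

== RESULT ==
u | f
p | 2
s | 7
t | 9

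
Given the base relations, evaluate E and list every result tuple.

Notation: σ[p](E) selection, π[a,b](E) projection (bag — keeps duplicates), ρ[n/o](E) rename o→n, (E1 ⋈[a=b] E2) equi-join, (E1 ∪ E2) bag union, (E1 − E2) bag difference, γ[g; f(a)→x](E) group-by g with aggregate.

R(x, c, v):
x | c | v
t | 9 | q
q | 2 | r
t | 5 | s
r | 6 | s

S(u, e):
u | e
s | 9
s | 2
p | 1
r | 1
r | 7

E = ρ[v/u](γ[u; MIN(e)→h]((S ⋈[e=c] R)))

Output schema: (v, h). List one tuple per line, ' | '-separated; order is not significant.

Stepwise |·|:
  S → 5
  R → 4
  (S ⋈[e=c] R) → 2
  γ[u; MIN(e)→h]((S ⋈[e=c] R)) → 1
  ρ[v/u](γ[u; MIN(e)→h]((S ⋈[e=c] R))) → 1

== RESULT ==
v | h
s | 2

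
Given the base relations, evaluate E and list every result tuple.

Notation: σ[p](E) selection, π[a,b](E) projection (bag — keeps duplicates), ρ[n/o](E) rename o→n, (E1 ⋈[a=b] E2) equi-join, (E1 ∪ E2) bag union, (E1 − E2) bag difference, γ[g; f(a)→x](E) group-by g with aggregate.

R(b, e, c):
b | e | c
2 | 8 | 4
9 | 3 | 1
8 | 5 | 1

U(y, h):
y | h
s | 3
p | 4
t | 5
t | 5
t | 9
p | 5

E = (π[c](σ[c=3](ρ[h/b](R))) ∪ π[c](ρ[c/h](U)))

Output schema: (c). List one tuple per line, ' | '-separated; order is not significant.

Subexpression sizes:
  R → 3
  ρ[h/b](R) → 3
  σ[c=3](ρ[h/b](R)) → 0
  π[c](σ[c=3](ρ[h/b](R))) → 0
  U → 6
  ρ[c/h](U) → 6
  π[c](ρ[c/h](U)) → 6
  (π[c](σ[c=3](ρ[h/b](R))) ∪ π[c](ρ[c/h](U))) → 6

== RESULT ==
c
3
4
5
5
5
9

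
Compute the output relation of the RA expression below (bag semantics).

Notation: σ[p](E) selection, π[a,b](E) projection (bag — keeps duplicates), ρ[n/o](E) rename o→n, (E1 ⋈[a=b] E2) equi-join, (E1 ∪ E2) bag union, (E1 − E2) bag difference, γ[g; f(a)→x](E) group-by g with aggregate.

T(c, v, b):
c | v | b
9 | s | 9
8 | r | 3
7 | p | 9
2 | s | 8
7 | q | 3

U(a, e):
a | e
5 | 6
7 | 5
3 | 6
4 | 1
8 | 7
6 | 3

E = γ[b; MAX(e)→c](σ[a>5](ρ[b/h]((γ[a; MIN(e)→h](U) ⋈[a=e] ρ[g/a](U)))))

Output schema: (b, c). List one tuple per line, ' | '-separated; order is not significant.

Per-node cardinality:
  U → 6
  γ[a; MIN(e)→h](U) → 6
  U → 6
  ρ[g/a](U) → 6
  (γ[a; MIN(e)→h](U) ⋈[a=e] ρ[g/a](U)) → 5
  ρ[b/h]((γ[a; MIN(e)→h](U) ⋈[a=e] ρ[g/a](U))) → 5
  σ[a>5](ρ[b/h]((γ[a; MIN(e)→h](U) ⋈[a=e] ρ[g/a](U)))) → 3
  γ[b; MAX(e)→c](σ[a>5](ρ[b/h]((γ[a; MIN(e)→h](U) ⋈[a=e] ρ[g/a](U))))) → 2

== RESULT ==
b | c
3 | 6
5 | 7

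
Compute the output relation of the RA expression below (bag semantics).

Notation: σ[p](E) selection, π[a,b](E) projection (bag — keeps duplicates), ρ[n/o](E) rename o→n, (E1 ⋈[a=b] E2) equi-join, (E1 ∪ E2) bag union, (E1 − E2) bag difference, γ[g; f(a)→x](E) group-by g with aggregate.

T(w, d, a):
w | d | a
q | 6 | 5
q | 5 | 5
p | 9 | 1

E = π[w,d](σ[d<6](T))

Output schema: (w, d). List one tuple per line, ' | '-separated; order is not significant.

Stepwise |·|:
  T → 3
  σ[d<6](T) → 1
  π[w,d](σ[d<6](T)) → 1

== RESULT ==
w | d
q | 5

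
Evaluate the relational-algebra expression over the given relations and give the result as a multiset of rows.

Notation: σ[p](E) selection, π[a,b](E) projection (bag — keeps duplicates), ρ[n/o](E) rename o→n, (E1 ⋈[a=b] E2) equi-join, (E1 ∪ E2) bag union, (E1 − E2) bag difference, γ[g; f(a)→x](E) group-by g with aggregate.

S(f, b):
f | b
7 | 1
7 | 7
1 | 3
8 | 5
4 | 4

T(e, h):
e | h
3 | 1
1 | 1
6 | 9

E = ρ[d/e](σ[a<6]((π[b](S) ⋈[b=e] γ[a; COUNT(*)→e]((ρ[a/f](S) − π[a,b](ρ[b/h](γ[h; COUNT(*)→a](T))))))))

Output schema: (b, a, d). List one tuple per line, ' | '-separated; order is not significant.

Subexpression sizes:
  S → 5
  π[b](S) → 5
  S → 5
  ρ[a/f](S) → 5
  T → 3
  γ[h; COUNT(*)→a](T) → 2
  ρ[b/h](γ[h; COUNT(*)→a](T)) → 2
  π[a,b](ρ[b/h](γ[h; COUNT(*)→a](T))) → 2
  (ρ[a/f](S) − π[a,b](ρ[b/h](γ[h; COUNT(*)→a](T)))) → 5
  γ[a; COUNT(*)→e]((ρ[a/f](S) − π[a,b](ρ[b/h](γ[h; COUNT(*)→a](T))))) → 4
  (π[b](S) ⋈[b=e] γ[a; COUNT(*)→e]((ρ[a/f](S) − π[a,b](ρ[b/h](γ[h; COUNT(*)→a](T)))))) → 3
  σ[a<6]((π[b](S) ⋈[b=e] γ[a; COUNT(*)→e]((ρ[a/f](S) − π[a,b](ρ[b/h](γ[h; COUNT(*)→a](T))))))) → 2
  ρ[d/e](σ[a<6]((π[b](S) ⋈[b=e] γ[a; COUNT(*)→e]((ρ[a/f](S) − π[a,b](ρ[b/h](γ[h; COUNT(*)→a](T)))))))) → 2

== RESULT ==
b | a | d
1 | 1 | 1
1 | 4 | 1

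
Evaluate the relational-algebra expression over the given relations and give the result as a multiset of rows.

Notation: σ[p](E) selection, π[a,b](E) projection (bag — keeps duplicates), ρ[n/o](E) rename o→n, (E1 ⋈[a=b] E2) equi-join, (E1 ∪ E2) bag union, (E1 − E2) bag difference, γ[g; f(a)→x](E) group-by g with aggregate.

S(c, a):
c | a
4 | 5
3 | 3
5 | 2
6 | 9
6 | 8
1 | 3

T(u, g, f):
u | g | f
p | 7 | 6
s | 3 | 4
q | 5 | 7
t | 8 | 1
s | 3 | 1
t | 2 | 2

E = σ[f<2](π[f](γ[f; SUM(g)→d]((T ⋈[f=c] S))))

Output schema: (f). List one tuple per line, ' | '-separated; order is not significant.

Row counts bottom-up:
  T → 6
  S → 6
  (T ⋈[f=c] S) → 5
  γ[f; SUM(g)→d]((T ⋈[f=c] S)) → 3
  π[f](γ[f; SUM(g)→d]((T ⋈[f=c] S))) → 3
  σ[f<2](π[f](γ[f; SUM(g)→d]((T ⋈[f=c] S)))) → 1

== RESULT ==
f
1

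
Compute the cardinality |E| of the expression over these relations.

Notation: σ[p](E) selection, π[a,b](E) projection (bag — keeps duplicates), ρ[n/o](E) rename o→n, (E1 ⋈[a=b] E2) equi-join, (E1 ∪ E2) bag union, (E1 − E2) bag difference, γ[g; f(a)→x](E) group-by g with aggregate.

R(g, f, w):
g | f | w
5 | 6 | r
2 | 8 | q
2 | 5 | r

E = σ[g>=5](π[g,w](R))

Per-node cardinality:
  R → 3
  π[g,w](R) → 3
  σ[g>=5](π[g,w](R)) → 1

|E| = 1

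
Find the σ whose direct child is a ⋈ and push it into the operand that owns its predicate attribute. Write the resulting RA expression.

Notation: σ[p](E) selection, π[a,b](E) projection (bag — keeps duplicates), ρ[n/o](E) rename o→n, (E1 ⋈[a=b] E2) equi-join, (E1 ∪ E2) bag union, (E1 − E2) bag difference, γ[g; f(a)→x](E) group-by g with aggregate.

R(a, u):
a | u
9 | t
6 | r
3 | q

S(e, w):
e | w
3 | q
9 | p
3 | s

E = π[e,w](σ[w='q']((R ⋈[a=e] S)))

σ filters on w, owned by the right side.
E' = π[e,w]((R ⋈[a=e] σ[w='q'](S)))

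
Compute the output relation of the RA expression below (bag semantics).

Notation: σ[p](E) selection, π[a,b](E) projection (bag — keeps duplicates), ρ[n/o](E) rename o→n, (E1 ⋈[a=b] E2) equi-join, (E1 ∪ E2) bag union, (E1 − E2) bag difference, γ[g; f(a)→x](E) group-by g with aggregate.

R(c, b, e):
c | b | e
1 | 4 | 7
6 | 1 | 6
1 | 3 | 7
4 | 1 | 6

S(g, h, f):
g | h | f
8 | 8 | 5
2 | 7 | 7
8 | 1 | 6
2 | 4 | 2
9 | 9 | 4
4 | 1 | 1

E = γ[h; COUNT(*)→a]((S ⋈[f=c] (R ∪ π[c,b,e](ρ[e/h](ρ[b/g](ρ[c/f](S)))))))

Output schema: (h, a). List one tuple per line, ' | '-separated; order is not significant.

Per-node cardinality:
  S → 6
  R → 4
  S → 6
  ρ[c/f](S) → 6
  ρ[b/g](ρ[c/f](S)) → 6
  ρ[e/h](ρ[b/g](ρ[c/f](S))) → 6
  π[c,b,e](ρ[e/h](ρ[b/g](ρ[c/f](S)))) → 6
  (R ∪ π[c,b,e](ρ[e/h](ρ[b/g](ρ[c/f](S))))) → 10
  (S ⋈[f=c] (R ∪ π[c,b,e](ρ[e/h](ρ[b/g](ρ[c/f](S)))))) → 10
  γ[h; COUNT(*)→a]((S ⋈[f=c] (R ∪ π[c,b,e](ρ[e/h](ρ[b/g](ρ[c/f](S))))))) → 5

== RESULT ==
h | a
1 | 5
4 | 1
7 | 1
8 | 1
9 | 2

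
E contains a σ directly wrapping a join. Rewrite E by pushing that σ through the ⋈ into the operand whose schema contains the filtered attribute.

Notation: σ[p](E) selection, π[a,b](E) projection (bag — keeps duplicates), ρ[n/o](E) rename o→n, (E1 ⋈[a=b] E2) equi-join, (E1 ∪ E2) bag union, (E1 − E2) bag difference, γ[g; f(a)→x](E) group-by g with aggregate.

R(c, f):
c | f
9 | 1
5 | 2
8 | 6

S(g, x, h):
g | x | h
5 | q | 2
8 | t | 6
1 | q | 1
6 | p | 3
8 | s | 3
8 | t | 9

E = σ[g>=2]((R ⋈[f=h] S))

σ filters on g, owned by the right side.
E' = (R ⋈[f=h] σ[g>=2](S))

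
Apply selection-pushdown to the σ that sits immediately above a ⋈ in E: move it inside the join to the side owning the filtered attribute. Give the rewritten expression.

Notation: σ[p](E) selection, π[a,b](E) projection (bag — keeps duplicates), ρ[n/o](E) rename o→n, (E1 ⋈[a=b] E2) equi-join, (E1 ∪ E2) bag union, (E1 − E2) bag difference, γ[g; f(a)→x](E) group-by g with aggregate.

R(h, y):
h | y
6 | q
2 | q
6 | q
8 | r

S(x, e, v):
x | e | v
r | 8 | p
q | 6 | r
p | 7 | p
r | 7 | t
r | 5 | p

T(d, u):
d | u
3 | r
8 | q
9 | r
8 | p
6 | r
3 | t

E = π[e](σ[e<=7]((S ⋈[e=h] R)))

σ filters on e, owned by the left side.
E' = π[e]((σ[e<=7](S) ⋈[e=h] R))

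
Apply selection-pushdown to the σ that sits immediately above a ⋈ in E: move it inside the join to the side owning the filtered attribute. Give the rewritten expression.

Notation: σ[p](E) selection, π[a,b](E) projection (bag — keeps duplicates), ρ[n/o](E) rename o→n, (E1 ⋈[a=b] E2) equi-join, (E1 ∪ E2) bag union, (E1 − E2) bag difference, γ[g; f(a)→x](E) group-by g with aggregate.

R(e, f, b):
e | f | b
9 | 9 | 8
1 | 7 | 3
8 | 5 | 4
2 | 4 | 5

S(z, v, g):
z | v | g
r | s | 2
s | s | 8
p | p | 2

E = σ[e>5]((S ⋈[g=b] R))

σ filters on e, owned by the right side.
E' = (S ⋈[g=b] σ[e>5](R))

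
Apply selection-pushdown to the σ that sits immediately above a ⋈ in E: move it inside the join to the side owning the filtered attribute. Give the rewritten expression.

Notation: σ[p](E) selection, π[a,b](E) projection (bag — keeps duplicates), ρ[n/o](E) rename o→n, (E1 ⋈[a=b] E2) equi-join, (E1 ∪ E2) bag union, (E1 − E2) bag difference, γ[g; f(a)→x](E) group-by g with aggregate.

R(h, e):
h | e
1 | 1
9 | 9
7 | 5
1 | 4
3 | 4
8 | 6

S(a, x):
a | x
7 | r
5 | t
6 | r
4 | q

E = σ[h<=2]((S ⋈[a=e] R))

σ filters on h, owned by the right side.
E' = (S ⋈[a=e] σ[h<=2](R))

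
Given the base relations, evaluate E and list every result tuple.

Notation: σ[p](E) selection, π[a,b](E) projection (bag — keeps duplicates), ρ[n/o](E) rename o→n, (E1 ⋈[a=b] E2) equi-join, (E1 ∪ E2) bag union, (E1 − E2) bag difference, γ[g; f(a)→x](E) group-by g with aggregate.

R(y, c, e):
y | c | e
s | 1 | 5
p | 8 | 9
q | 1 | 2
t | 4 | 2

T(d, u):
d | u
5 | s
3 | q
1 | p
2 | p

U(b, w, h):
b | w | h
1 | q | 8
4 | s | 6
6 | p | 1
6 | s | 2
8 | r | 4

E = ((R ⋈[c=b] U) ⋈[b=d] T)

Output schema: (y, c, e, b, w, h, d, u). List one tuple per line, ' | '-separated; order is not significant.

Row counts bottom-up:
  R → 4
  U → 5
  (R ⋈[c=b] U) → 4
  T → 4
  ((R ⋈[c=b] U) ⋈[b=d] T) → 2

== RESULT ==
y | c | e | b | w | h | d | u
q | 1 | 2 | 1 | q | 8 | 1 | p
s | 1 | 5 | 1 | q | 8 | 1 | p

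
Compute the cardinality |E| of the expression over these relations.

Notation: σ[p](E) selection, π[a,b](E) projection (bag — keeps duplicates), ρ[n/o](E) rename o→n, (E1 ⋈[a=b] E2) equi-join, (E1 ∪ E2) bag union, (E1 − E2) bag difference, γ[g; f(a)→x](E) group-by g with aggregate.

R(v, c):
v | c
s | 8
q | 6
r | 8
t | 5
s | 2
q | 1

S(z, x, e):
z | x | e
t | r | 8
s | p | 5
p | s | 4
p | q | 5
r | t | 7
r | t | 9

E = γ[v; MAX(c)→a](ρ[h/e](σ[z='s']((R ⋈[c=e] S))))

Stepwise |·|:
  R → 6
  S → 6
  (R ⋈[c=e] S) → 4
  σ[z='s']((R ⋈[c=e] S)) → 1
  ρ[h/e](σ[z='s']((R ⋈[c=e] S))) → 1
  γ[v; MAX(c)→a](ρ[h/e](σ[z='s']((R ⋈[c=e] S)))) → 1

|E| = 1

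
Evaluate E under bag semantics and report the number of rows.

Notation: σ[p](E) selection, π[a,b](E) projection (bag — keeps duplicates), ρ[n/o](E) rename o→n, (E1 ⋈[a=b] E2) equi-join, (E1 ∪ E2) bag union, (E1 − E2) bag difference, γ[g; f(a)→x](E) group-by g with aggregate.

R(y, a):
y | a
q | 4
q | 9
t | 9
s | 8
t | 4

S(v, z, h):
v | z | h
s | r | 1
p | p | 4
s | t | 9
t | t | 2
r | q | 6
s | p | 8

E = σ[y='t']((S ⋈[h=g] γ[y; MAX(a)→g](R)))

Subexpression sizes:
  S → 6
  R → 5
  γ[y; MAX(a)→g](R) → 3
  (S ⋈[h=g] γ[y; MAX(a)→g](R)) → 3
  σ[y='t']((S ⋈[h=g] γ[y; MAX(a)→g](R))) → 1

|E| = 1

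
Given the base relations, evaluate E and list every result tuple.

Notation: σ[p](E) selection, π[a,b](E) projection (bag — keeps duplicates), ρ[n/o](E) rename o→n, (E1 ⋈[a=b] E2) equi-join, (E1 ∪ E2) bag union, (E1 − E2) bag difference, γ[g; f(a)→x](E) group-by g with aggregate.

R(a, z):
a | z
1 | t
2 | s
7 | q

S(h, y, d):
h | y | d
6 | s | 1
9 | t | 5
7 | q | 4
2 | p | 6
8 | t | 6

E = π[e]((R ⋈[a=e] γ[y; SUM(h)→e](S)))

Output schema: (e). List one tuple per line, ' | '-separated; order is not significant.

Per-node cardinality:
  R → 3
  S → 5
  γ[y; SUM(h)→e](S) → 4
  (R ⋈[a=e] γ[y; SUM(h)→e](S)) → 2
  π[e]((R ⋈[a=e] γ[y; SUM(h)→e](S))) → 2

== RESULT ==
e
2
7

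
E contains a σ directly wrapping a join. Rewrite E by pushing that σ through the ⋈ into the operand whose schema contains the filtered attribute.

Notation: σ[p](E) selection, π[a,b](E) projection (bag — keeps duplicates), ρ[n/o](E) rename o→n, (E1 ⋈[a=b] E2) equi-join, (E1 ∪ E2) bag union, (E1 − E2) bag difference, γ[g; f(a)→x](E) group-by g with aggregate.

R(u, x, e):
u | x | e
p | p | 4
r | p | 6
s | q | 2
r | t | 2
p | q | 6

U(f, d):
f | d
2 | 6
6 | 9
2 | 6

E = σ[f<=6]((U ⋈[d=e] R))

σ filters on f, owned by the left side.
E' = (σ[f<=6](U) ⋈[d=e] R)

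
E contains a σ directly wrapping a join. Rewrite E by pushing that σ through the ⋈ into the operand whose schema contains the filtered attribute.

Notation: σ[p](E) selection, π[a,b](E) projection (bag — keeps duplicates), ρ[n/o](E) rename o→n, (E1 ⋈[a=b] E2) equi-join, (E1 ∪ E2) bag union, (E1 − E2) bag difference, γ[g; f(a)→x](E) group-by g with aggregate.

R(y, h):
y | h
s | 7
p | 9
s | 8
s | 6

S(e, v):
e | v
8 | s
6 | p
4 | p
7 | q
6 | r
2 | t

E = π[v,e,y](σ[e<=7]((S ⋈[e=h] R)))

σ filters on e, owned by the left side.
E' = π[v,e,y]((σ[e<=7](S) ⋈[e=h] R))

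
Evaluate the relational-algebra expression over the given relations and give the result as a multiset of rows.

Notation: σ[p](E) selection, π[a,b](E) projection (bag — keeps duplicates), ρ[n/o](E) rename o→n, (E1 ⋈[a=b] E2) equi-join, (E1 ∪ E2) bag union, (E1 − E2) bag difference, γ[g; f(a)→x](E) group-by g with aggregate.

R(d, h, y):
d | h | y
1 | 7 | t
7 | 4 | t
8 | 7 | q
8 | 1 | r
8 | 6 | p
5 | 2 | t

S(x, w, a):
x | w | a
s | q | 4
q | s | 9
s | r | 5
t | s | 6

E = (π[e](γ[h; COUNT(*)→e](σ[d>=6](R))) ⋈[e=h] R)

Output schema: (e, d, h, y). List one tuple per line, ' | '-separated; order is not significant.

Subexpression sizes:
  R → 6
  σ[d>=6](R) → 4
  γ[h; COUNT(*)→e](σ[d>=6](R)) → 4
  π[e](γ[h; COUNT(*)→e](σ[d>=6](R))) → 4
  R → 6
  (π[e](γ[h; COUNT(*)→e](σ[d>=6](R))) ⋈[e=h] R) → 4

== RESULT ==
e | d | h | y
1 | 8 | 1 | r
1 | 8 | 1 | r
1 | 8 | 1 | r
1 | 8 | 1 | r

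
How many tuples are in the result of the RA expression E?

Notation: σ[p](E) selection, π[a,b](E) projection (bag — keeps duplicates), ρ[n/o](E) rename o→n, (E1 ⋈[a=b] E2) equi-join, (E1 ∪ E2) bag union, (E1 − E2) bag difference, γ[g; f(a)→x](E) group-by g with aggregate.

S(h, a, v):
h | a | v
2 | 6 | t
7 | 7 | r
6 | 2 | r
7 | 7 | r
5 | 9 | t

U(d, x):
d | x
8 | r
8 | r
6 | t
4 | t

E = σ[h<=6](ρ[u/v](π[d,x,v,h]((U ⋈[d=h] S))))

Stepwise |·|:
  U → 4
  S → 5
  (U ⋈[d=h] S) → 1
  π[d,x,v,h]((U ⋈[d=h] S)) → 1
  ρ[u/v](π[d,x,v,h]((U ⋈[d=h] S))) → 1
  σ[h<=6](ρ[u/v](π[d,x,v,h]((U ⋈[d=h] S)))) → 1

|E| = 1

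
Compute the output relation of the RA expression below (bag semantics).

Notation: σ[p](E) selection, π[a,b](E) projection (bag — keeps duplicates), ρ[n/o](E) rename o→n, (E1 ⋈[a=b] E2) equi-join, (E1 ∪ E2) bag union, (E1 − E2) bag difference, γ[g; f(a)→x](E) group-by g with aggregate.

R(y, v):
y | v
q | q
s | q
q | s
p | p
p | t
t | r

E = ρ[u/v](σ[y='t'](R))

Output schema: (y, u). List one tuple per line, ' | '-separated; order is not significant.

Subexpression sizes:
  R → 6
  σ[y='t'](R) → 1
  ρ[u/v](σ[y='t'](R)) → 1

== RESULT ==
y | u
t | r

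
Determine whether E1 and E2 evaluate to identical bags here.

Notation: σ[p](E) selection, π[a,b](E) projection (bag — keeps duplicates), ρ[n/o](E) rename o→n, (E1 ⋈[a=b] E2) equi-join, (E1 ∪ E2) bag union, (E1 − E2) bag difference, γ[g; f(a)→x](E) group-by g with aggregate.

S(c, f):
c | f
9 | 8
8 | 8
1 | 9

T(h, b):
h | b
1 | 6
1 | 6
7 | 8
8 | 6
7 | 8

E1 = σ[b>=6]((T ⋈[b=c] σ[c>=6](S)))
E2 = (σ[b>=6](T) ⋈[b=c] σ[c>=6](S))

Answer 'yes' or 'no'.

E1 subexpression sizes:
  T → 5
  S → 3
  σ[c>=6](S) → 2
  (T ⋈[b=c] σ[c>=6](S)) → 2
  σ[b>=6]((T ⋈[b=c] σ[c>=6](S))) → 2
E2 subexpression sizes:
  T → 5
  σ[b>=6](T) → 5
  S → 3
  σ[c>=6](S) → 2
  (σ[b>=6](T) ⋈[b=c] σ[c>=6](S)) → 2

E1 and E2 produce the same multiset:
h | b | c | f
7 | 8 | 8 | 8
7 | 8 | 8 | 8

yes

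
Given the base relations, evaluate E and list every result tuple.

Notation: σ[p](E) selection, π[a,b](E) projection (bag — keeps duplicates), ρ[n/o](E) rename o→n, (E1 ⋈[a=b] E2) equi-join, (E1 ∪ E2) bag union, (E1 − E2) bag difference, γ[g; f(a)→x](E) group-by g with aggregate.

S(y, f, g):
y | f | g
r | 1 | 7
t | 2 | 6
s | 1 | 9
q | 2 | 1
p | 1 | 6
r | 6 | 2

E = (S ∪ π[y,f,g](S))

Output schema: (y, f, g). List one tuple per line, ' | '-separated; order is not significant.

Subexpression sizes:
  S → 6
  S → 6
  π[y,f,g](S) → 6
  (S ∪ π[y,f,g](S)) → 12

== RESULT ==
y | f | g
p | 1 | 6
p | 1 | 6
q | 2 | 1
q | 2 | 1
r | 1 | 7
r | 1 | 7
r | 6 | 2
r | 6 | 2
s | 1 | 9
s | 1 | 9
t | 2 | 6
t | 2 | 6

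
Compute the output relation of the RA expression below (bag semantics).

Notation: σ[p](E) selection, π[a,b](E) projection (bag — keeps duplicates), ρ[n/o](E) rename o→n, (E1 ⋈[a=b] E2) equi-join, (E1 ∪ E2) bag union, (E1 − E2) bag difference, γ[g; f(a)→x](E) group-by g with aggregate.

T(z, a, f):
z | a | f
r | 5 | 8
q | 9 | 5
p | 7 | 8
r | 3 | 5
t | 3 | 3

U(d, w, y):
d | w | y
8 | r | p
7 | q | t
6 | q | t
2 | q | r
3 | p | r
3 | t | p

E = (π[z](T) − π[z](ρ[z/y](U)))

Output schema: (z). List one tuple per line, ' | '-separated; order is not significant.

Row counts bottom-up:
  T → 5
  π[z](T) → 5
  U → 6
  ρ[z/y](U) → 6
  π[z](ρ[z/y](U)) → 6
  (π[z](T) − π[z](ρ[z/y](U))) → 1

== RESULT ==
z
q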